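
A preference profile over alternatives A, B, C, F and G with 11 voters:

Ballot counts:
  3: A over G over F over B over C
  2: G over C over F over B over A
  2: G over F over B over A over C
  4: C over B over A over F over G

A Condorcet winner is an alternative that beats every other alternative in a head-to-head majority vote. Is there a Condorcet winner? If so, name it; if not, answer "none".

none

Head-to-head results (11 voters):
A vs B: 3 to 8, B.
A vs C: A preferred on 3+2 = 5 ballots; C wins 6–5.
A vs F: 3+4 = 7 for A, 4 for F — A by 7–4.
A vs G: 3+4 = 7 for A, 4 for G — A by 7–4.
B vs C: B is ranked higher on 3+2 = 5 ballots, C on 6. C wins 6–5.
B vs F: B is ranked higher on 4 ballots, F on 7. F wins 7–4.
B vs G: 4 to 7, G.
C vs F: 2+4 = 6 for C, 5 for F — C by 6–5.
C vs G: C preferred on 4 ballots; G wins 7–4.
F vs G: F is ranked higher on 4 ballots, G on 7. G wins 7–4.
Each alternative drops at least one matchup (A loses to B; B loses to C; C loses to G; F loses to A; G loses to A); the cycle A → F → B → A rules out a Condorcet winner.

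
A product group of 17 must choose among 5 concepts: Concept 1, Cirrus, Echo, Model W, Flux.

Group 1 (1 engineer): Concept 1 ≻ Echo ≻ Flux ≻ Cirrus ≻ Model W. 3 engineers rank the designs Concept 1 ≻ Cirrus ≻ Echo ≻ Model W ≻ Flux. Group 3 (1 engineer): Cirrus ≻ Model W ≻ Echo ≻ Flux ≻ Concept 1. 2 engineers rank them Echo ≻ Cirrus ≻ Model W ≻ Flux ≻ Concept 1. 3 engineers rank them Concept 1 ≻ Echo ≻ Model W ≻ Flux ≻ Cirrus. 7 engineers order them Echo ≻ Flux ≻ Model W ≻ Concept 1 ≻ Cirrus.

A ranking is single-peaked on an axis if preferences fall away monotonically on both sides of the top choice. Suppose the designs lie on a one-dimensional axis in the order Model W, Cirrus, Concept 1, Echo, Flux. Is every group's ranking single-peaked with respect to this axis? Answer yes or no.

Axis positions: Model W=1, Cirrus=2, Concept 1=3, Echo=4, Flux=5.
Group 1 (peak Concept 1 at position 3): ranking walks positions 3-4-5-2-1, expanding outward from the peak — single-peaked.
Group 2 (peak Concept 1 at position 3): ranking walks positions 3-2-4-1-5, expanding outward from the peak — single-peaked.
Group 3: ranking walks positions 2-1-4-5-3; Echo is ranked above Concept 1 even though Concept 1 lies between Echo and the peak Cirrus on the axis — preferences dip and rise again. Not single-peaked.
Group 4: ranking walks positions 4-2-1-5-3; Cirrus is ranked above Concept 1 even though Concept 1 lies between Cirrus and the peak Echo on the axis — preferences dip and rise again. Not single-peaked.
Group 5: ranking walks positions 3-4-1-5-2; Model W is ranked above Cirrus even though Cirrus lies between Model W and the peak Concept 1 on the axis — preferences dip and rise again. Not single-peaked.
Group 6: ranking walks positions 4-5-1-3-2; Model W is ranked above Concept 1 even though Concept 1 lies between Model W and the peak Echo on the axis — preferences dip and rise again. Not single-peaked.
Group 3 violates single-peakedness, so the profile is not single-peaked on this axis.

no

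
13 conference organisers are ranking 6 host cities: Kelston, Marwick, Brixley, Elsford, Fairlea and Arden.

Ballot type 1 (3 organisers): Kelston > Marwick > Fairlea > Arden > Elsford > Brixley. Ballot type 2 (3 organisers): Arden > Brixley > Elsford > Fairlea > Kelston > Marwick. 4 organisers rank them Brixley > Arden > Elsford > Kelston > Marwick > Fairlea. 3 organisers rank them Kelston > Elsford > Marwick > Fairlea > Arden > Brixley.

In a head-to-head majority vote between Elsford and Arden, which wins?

Ballots ranking Elsford above Arden: 3.
Ballots ranking Arden above Elsford: 13 − 3 = 10.
Arden wins the head-to-head 10–3.

Arden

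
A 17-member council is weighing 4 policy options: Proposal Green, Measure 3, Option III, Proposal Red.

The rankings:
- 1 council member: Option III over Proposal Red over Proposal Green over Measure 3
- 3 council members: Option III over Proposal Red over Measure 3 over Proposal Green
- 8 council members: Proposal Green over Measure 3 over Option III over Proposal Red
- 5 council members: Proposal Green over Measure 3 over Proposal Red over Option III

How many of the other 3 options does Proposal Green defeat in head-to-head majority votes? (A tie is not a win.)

Proposal Green against each rival (17 council members):
Proposal Green vs Measure 3: Proposal Green, 14–3.
Proposal Green vs Option III: 8+5 = 13 for Proposal Green, 4 for Option III — Proposal Green by 13–4.
Proposal Green vs Proposal Red: Proposal Green wins 13–4.
Proposal Green beats Measure 3, Option III, Proposal Red — 3 pairwise wins.

3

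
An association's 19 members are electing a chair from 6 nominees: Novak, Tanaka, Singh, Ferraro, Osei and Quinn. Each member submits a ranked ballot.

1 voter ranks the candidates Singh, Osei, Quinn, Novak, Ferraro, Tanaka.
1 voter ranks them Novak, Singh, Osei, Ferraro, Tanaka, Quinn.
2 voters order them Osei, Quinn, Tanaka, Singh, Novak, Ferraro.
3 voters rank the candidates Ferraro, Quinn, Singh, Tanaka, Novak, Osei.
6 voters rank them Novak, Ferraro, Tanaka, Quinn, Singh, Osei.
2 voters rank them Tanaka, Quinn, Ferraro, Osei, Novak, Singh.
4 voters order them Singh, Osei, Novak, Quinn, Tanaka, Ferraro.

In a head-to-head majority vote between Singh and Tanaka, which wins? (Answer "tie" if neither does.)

Ballots ranking Singh above Tanaka: 1 + 1 + 3 + 4 = 9.
Ballots ranking Tanaka above Singh: 19 − 9 = 10.
Tanaka wins the head-to-head 10–9.

Tanaka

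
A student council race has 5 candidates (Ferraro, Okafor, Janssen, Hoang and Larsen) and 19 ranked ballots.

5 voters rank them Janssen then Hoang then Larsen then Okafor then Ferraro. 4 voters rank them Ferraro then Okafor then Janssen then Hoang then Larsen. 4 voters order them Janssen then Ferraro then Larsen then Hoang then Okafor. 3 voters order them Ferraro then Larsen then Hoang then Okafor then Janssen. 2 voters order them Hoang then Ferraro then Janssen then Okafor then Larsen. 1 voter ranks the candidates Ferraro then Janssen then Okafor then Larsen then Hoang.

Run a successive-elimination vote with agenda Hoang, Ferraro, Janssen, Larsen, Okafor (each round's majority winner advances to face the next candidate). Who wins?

Round 1: Hoang vs Ferraro — 7–12, Ferraro advances.
Round 2: Ferraro vs Janssen — 10–9, Ferraro advances.
Round 3: Ferraro vs Larsen — 14–5, Ferraro advances.
Round 4: Ferraro vs Okafor — 14–5, Ferraro advances.
The agenda winner is Ferraro.

Ferraro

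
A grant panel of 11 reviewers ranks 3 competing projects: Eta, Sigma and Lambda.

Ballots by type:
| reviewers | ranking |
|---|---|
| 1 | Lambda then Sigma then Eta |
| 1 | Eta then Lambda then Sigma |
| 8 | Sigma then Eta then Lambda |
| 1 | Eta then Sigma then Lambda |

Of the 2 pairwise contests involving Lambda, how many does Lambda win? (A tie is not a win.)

Lambda against each rival (11 reviewers):
Lambda vs Eta: 1 to 10, Eta.
Lambda vs Sigma: Lambda preferred on 1+1 = 2 ballots; Sigma wins 9–2.
Lambda beats no one; loses to Eta, Sigma — 0 pairwise wins.

0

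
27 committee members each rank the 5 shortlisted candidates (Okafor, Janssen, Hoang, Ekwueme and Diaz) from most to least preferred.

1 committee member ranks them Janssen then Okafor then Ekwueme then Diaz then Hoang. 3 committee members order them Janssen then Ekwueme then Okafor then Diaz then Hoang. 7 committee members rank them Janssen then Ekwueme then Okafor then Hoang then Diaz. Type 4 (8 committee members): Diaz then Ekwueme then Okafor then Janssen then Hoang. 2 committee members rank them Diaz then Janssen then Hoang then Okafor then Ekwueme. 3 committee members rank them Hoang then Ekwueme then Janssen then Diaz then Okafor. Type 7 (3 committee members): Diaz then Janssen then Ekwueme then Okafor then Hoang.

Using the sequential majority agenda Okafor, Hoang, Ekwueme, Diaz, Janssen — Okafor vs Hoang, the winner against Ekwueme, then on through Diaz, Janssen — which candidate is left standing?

Janssen

Round 1: Okafor vs Hoang — 22–5, Okafor advances.
Round 2: Okafor vs Ekwueme — 3–24, Ekwueme advances.
Round 3: Ekwueme vs Diaz — 14–13, Ekwueme advances.
Round 4: Ekwueme vs Janssen — 11–16, Janssen advances.
Janssen survives the agenda.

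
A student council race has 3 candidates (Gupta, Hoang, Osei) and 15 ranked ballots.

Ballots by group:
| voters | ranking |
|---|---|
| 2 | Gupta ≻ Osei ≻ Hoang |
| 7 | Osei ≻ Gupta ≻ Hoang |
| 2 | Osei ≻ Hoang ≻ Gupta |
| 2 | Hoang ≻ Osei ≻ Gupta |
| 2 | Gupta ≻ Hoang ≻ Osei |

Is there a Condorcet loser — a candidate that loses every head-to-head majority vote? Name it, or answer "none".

Hoang

Head-to-head results (15 voters):
Gupta vs Hoang: Gupta preferred on 2+7+2 = 11 ballots; Gupta wins 11–4.
Gupta vs Osei: 2+2 = 4 for Gupta, 11 for Osei — Osei by 11–4.
Hoang vs Osei: Osei, 11–4.
Only Hoang has no wins; Hoang is the Condorcet loser.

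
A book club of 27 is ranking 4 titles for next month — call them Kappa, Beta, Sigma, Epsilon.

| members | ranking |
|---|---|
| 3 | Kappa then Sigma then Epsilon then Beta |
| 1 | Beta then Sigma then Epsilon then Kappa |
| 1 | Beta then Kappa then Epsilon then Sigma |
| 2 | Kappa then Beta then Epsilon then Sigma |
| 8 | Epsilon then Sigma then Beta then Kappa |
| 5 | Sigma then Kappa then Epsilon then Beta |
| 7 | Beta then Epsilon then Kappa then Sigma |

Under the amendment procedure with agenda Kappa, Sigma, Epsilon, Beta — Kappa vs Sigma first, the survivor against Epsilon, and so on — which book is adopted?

Epsilon

Round 1: Kappa vs Sigma — 13–14, Sigma advances.
Round 2: Sigma vs Epsilon — 9–18, Epsilon advances.
Round 3: Epsilon vs Beta — 16–11, Epsilon advances.
Epsilon survives the agenda.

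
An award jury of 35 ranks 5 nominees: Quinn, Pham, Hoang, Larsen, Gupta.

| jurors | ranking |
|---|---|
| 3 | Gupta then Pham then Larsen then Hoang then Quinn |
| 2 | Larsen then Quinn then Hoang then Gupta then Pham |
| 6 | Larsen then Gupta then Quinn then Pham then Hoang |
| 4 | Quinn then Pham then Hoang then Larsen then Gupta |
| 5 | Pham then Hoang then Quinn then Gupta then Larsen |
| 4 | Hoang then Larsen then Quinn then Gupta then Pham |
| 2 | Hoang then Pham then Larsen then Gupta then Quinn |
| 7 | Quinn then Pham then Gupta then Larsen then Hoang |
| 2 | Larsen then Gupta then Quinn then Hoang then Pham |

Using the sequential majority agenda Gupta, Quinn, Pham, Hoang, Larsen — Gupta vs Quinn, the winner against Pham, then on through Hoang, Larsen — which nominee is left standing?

Round 1: Gupta vs Quinn — 13–22, Quinn advances.
Round 2: Quinn vs Pham — 25–10, Quinn advances.
Round 3: Quinn vs Hoang — 21–14, Quinn advances.
Round 4: Quinn vs Larsen — 16–19, Larsen advances.
Larsen survives the agenda.

Larsen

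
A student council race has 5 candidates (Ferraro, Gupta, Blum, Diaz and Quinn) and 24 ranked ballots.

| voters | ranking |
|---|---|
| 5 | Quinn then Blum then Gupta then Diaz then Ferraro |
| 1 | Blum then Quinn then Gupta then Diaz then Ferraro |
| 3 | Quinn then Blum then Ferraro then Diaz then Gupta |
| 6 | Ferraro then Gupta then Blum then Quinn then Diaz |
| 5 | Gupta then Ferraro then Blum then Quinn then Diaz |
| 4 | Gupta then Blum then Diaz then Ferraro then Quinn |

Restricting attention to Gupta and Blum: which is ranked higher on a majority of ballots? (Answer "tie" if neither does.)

Gupta

Ballots ranking Gupta above Blum: 6 + 5 + 4 = 15.
Ballots ranking Blum above Gupta: 24 − 15 = 9.
Gupta wins the head-to-head 15–9.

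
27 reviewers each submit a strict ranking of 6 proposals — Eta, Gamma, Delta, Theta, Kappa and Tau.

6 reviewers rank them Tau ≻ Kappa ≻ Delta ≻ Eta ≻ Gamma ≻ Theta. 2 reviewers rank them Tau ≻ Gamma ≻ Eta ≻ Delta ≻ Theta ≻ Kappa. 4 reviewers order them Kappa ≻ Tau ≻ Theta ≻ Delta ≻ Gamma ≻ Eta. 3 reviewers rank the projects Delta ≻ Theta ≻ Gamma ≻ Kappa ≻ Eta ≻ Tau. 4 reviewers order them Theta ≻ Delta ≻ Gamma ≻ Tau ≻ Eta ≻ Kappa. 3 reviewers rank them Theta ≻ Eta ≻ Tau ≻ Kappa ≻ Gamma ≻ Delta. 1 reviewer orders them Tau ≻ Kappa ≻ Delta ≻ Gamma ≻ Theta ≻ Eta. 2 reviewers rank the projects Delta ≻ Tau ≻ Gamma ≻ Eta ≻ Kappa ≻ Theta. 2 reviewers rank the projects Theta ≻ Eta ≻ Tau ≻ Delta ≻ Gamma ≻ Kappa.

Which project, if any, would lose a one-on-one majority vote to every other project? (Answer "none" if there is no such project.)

Head-to-head results (27 reviewers):
Eta–Gamma: Gamma 16–11.
Eta vs Delta: Delta, 20–7.
Eta vs Theta: Theta, 17–10.
Eta vs Kappa: Kappa wins 14–13.
Eta–Tau: Tau 19–8.
Gamma vs Delta: Gamma is ranked higher on 2+3 = 5 ballots, Delta on 22. Delta wins 22–5.
Gamma vs Theta: Gamma is ranked higher on 6+2+1+2 = 11 ballots, Theta on 16. Theta wins 16–11.
Gamma vs Kappa: Kappa wins 14–13.
Gamma vs Tau: Gamma preferred on 3+4 = 7 ballots; Tau wins 20–7.
Delta vs Theta: Delta is ranked higher on 6+2+3+1+2 = 14 ballots, Theta on 13. Delta wins 14–13.
Delta vs Kappa: Kappa, 14–13.
Delta vs Tau: 3+4+2 = 9 for Delta, 18 for Tau — Tau by 18–9.
Theta vs Kappa: 14 to 13, Theta.
Theta vs Tau: Tau wins 15–12.
Kappa vs Tau: 4+3 = 7 for Kappa, 20 for Tau — Tau by 20–7.
Only Eta has no wins; Eta is the Condorcet loser.

Eta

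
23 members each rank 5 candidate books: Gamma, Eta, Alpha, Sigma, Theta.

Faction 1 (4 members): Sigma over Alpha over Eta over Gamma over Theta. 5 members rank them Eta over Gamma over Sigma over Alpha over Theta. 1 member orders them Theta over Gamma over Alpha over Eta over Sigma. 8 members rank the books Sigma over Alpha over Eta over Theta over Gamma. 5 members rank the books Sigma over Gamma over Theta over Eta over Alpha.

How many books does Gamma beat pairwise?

1

Gamma against each rival (23 members):
Gamma vs Eta: Gamma is ranked higher on 1+5 = 6 ballots, Eta on 17. Eta wins 17–6.
Gamma vs Alpha: Alpha wins 12–11.
Gamma–Sigma: Sigma 17–6.
Gamma vs Theta: 4+5+5 = 14 for Gamma, 9 for Theta — Gamma by 14–9.
Gamma beats Theta; loses to Eta, Alpha, Sigma — 1 pairwise win.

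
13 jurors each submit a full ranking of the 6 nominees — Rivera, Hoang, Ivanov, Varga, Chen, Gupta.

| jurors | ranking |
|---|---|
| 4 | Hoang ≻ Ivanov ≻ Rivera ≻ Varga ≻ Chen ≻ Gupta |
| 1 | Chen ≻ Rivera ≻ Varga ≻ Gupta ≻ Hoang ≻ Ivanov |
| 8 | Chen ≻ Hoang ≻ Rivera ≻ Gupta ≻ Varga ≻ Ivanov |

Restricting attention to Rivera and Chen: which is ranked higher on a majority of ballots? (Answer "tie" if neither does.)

Ballots ranking Rivera above Chen: 4.
Ballots ranking Chen above Rivera: 13 − 4 = 9.
Chen wins the head-to-head 9–4.

Chen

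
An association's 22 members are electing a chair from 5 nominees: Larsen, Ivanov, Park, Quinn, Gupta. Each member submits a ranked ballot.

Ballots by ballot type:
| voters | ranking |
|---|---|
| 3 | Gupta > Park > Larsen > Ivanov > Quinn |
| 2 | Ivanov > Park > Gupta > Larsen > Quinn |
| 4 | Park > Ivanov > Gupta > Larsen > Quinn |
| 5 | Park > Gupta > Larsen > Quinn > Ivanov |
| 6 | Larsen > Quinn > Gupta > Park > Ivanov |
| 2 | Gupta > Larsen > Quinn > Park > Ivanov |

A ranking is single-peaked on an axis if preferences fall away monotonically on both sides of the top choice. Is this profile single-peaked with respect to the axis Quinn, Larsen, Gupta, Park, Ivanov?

yes

Axis positions: Quinn=1, Larsen=2, Gupta=3, Park=4, Ivanov=5.
Ballot type 1 (peak Gupta at position 3): ranking walks positions 3-4-2-5-1, expanding outward from the peak — single-peaked.
Ballot type 2 (peak Ivanov at position 5): ranking walks positions 5-4-3-2-1, expanding outward from the peak — single-peaked.
Ballot type 3 (peak Park at position 4): ranking walks positions 4-5-3-2-1, expanding outward from the peak — single-peaked.
Ballot type 4 (peak Park at position 4): ranking walks positions 4-3-2-1-5, expanding outward from the peak — single-peaked.
Ballot type 5 (peak Larsen at position 2): ranking walks positions 2-1-3-4-5, expanding outward from the peak — single-peaked.
Ballot type 6 (peak Gupta at position 3): ranking walks positions 3-2-1-4-5, expanding outward from the peak — single-peaked.
Every ranking is single-peaked on this axis.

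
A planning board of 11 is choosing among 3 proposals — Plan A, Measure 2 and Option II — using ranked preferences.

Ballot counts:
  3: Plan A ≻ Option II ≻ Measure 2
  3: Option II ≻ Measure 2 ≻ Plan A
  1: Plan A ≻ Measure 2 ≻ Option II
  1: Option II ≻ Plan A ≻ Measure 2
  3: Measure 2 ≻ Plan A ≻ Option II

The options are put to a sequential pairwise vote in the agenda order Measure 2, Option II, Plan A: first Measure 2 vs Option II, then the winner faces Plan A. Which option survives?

Round 1: Measure 2 vs Option II — 4–7, Option II advances.
Round 2: Option II vs Plan A — 4–7, Plan A advances.
The agenda winner is Plan A.

Plan A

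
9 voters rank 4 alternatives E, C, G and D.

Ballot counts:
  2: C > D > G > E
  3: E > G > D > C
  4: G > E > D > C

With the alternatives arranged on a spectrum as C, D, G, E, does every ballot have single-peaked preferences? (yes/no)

yes

Axis positions: C=1, D=2, G=3, E=4.
Cluster 1 (peak C at position 1): ranking walks positions 1-2-3-4, expanding outward from the peak — single-peaked.
Cluster 2 (peak E at position 4): ranking walks positions 4-3-2-1, expanding outward from the peak — single-peaked.
Cluster 3 (peak G at position 3): ranking walks positions 3-4-2-1, expanding outward from the peak — single-peaked.
Every ranking is single-peaked on this axis.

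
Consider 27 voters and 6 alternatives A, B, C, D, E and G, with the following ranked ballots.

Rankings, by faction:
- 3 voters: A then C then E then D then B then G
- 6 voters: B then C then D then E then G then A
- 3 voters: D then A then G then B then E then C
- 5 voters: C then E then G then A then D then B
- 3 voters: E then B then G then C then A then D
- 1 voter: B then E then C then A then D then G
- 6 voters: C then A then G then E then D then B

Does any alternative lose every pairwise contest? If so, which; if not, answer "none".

B

Pairwise majorities:
A vs B: A wins 17–10.
A vs C: 6 to 21, C.
A–D: A 18–9.
A vs E: A preferred on 3+3+6 = 12 ballots; E wins 15–12.
A vs G: G, 14–13.
B vs C: C, 14–13.
B–D: D 17–10.
B vs E: B preferred on 6+3+1 = 10 ballots; E wins 17–10.
B–G: G 14–13.
C vs D: C wins 24–3.
C vs E: C, 20–7.
C vs G: 3+6+5+1+6 = 21 for C, 6 for G — C by 21–6.
D vs E: 6+3 = 9 for D, 18 for E — E by 18–9.
D vs G: 13 to 14, G.
E vs G: E, 18–9.
Only B has no wins; B is the Condorcet loser.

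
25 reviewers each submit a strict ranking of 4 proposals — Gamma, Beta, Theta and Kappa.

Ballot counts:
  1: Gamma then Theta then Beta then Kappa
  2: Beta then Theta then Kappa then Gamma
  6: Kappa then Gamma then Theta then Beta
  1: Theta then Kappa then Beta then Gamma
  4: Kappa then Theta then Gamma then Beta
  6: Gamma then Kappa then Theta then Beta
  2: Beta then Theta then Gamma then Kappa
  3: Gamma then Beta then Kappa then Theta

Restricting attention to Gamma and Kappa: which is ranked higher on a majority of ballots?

Kappa

Ballots ranking Gamma above Kappa: 1 + 6 + 2 + 3 = 12.
Ballots ranking Kappa above Gamma: 25 − 12 = 13.
Kappa wins the head-to-head 13–12.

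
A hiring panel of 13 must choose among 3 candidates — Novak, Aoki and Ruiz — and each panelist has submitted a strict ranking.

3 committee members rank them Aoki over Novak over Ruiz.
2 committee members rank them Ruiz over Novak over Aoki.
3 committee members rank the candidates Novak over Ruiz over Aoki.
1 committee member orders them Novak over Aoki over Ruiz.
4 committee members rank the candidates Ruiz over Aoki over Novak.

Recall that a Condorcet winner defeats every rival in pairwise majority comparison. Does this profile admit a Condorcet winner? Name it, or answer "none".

Head-to-head results (13 committee members):
Novak vs Aoki: Aoki, 7–6.
Novak–Ruiz: Novak 7–6.
Aoki–Ruiz: Ruiz 9–4.
Each candidate drops at least one matchup (Novak loses to Aoki; Aoki loses to Ruiz; Ruiz loses to Novak); the cycle Novak → Ruiz → Aoki → Novak rules out a Condorcet winner.

none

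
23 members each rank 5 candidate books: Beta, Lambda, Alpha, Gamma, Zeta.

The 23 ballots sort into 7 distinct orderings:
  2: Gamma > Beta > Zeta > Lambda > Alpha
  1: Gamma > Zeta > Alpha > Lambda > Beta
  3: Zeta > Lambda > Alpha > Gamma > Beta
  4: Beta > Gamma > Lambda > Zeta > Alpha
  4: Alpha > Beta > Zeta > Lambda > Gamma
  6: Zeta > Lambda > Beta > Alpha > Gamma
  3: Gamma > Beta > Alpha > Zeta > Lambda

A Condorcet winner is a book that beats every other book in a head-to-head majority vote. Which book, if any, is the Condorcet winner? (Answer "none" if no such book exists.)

Beta

Check each pair by majority over 23 ballots:
Beta vs Lambda: 13 to 10, Beta.
Beta vs Alpha: Beta preferred on 2+4+6+3 = 15 ballots; Beta wins 15–8.
Beta vs Gamma: Beta preferred on 4+4+6 = 14 ballots; Beta wins 14–9.
Beta vs Zeta: 13 to 10, Beta.
Lambda vs Alpha: Lambda preferred on 2+3+4+6 = 15 ballots; Lambda wins 15–8.
Lambda vs Gamma: Lambda preferred on 3+4+6 = 13 ballots; Lambda wins 13–10.
Lambda vs Zeta: 4 for Lambda, 19 for Zeta — Zeta by 19–4.
Alpha vs Gamma: 13 to 10, Alpha.
Alpha vs Zeta: Alpha is ranked higher on 4+3 = 7 ballots, Zeta on 16. Zeta wins 16–7.
Gamma vs Zeta: Gamma is ranked higher on 2+1+4+3 = 10 ballots, Zeta on 13. Zeta wins 13–10.
Beta wins every pairwise contest, so Beta is the Condorcet winner.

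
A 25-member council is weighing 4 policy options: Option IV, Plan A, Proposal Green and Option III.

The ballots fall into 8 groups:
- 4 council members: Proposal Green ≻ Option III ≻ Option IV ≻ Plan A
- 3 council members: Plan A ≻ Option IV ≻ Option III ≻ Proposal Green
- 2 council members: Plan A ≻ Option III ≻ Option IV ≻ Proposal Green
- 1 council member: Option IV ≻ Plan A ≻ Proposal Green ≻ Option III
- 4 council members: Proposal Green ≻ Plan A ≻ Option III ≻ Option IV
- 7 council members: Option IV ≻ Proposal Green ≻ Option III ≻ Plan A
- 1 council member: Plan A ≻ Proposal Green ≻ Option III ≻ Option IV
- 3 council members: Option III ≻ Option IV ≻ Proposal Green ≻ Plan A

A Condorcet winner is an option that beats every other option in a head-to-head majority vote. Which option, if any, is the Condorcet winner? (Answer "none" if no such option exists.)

none

Check each pair by majority over 25 ballots:
Option IV vs Plan A: Option IV preferred on 4+1+7+3 = 15 ballots; Option IV wins 15–10.
Option IV vs Proposal Green: Option IV, 16–9.
Option IV vs Option III: Option IV is ranked higher on 3+1+7 = 11 ballots, Option III on 14. Option III wins 14–11.
Plan A vs Proposal Green: Proposal Green, 18–7.
Plan A vs Option III: 3+2+1+4+1 = 11 for Plan A, 14 for Option III — Option III by 14–11.
Proposal Green vs Option III: Proposal Green, 17–8.
Every option loses at least once (Option IV loses to Option III; Plan A loses to Option IV; Proposal Green loses to Option IV; Option III loses to Proposal Green). The majority relation contains the cycle Option IV beats Proposal Green beats Option III beats Option IV, so there is no Condorcet winner.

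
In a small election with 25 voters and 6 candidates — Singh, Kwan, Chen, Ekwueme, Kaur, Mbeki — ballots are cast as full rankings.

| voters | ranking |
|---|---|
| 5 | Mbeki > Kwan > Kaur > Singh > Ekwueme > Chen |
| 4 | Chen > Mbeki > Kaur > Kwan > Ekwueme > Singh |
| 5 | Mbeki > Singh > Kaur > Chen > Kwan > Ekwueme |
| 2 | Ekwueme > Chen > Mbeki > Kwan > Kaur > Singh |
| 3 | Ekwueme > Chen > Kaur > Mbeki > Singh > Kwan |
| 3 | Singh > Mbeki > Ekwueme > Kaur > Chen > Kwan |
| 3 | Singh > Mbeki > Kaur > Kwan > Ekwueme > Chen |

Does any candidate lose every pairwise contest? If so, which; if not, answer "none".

Head-to-head results (25 voters):
Singh vs Kwan: Singh preferred on 5+3+3+3 = 14 ballots; Singh wins 14–11.
Singh vs Chen: Singh is ranked higher on 5+5+3+3 = 16 ballots, Chen on 9. Singh wins 16–9.
Singh–Ekwueme: Singh 16–9.
Singh vs Kaur: 5+3+3 = 11 for Singh, 14 for Kaur — Kaur by 14–11.
Singh vs Mbeki: Mbeki, 19–6.
Kwan vs Chen: Kwan preferred on 5+3 = 8 ballots; Chen wins 17–8.
Kwan vs Ekwueme: Kwan preferred on 5+4+5+3 = 17 ballots; Kwan wins 17–8.
Kwan–Kaur: Kaur 18–7.
Kwan vs Mbeki: 0 to 25, Mbeki.
Chen vs Ekwueme: Ekwueme wins 16–9.
Chen vs Kaur: Kaur, 16–9.
Chen vs Mbeki: Mbeki wins 16–9.
Ekwueme–Kaur: Kaur 17–8.
Ekwueme vs Mbeki: Mbeki wins 20–5.
Kaur vs Mbeki: Kaur preferred on 3 ballots; Mbeki wins 22–3.
No candidate is winless: Singh beats Kwan; Kwan beats Ekwueme; Chen beats Kwan; Ekwueme beats Chen; Kaur beats Singh; Mbeki beats Singh. There is no Condorcet loser.

none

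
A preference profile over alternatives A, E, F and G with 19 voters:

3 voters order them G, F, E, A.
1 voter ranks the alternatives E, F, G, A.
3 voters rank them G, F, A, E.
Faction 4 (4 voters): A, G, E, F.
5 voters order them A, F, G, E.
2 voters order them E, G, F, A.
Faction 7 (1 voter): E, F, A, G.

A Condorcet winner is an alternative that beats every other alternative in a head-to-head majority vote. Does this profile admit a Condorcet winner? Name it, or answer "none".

Check each pair by majority over 19 ballots:
A vs E: A, 12–7.
A vs F: F, 10–9.
A vs G: A wins 10–9.
E vs F: F wins 11–8.
E–G: G 15–4.
F vs G: G wins 12–7.
Each alternative drops at least one matchup (A loses to F; E loses to A; F loses to G; G loses to A); the cycle A → G → F → A rules out a Condorcet winner.

none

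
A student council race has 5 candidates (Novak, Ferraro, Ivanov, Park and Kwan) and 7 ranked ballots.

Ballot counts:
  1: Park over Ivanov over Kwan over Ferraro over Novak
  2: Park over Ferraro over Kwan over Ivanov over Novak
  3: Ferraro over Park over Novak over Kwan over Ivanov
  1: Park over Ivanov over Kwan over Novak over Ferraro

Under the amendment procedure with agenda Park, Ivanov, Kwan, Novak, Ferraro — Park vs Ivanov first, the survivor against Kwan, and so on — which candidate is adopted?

Round 1: Park vs Ivanov — 7–0, Park advances.
Round 2: Park vs Kwan — 7–0, Park advances.
Round 3: Park vs Novak — 7–0, Park advances.
Round 4: Park vs Ferraro — 4–3, Park advances.
The agenda winner is Park.

Park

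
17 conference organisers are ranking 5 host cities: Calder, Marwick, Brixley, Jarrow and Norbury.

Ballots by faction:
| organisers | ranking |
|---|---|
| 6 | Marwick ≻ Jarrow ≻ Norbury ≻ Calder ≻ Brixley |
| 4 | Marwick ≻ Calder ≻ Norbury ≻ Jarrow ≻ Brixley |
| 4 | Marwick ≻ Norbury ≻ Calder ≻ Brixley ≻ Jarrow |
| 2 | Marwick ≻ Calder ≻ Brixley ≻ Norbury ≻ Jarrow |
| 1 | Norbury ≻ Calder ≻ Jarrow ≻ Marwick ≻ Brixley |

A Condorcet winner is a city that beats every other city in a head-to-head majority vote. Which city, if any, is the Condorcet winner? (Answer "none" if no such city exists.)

Pairwise majorities:
Calder vs Marwick: Calder is ranked higher on 1 ballot, Marwick on 16. Marwick wins 16–1.
Calder vs Brixley: Calder is ranked higher on 6+4+4+2+1 = 17 ballots, Brixley on 0. Calder wins 17–0.
Calder vs Jarrow: Calder preferred on 4+4+2+1 = 11 ballots; Calder wins 11–6.
Calder vs Norbury: Calder is ranked higher on 4+2 = 6 ballots, Norbury on 11. Norbury wins 11–6.
Marwick vs Brixley: Marwick is ranked higher on 6+4+4+2+1 = 17 ballots, Brixley on 0. Marwick wins 17–0.
Marwick vs Jarrow: Marwick preferred on 6+4+4+2 = 16 ballots; Marwick wins 16–1.
Marwick vs Norbury: 16 to 1, Marwick.
Brixley vs Jarrow: Brixley is ranked higher on 4+2 = 6 ballots, Jarrow on 11. Jarrow wins 11–6.
Brixley vs Norbury: 2 to 15, Norbury.
Jarrow vs Norbury: 6 to 11, Norbury.
Marwick beats each of Calder, Brixley, Jarrow, Norbury — Marwick is the Condorcet winner.

Marwick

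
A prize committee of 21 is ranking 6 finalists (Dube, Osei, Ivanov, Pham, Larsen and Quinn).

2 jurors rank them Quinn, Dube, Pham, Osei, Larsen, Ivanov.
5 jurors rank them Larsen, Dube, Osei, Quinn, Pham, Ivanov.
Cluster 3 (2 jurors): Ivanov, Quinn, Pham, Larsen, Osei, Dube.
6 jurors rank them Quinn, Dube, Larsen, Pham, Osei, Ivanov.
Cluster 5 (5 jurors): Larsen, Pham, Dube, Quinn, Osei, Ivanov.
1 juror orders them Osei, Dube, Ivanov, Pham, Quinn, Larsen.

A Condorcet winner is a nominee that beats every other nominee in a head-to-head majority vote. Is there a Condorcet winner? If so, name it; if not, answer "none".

none

Head-to-head results (21 jurors):
Dube vs Osei: Dube is ranked higher on 2+5+6+5 = 18 ballots, Osei on 3. Dube wins 18–3.
Dube–Ivanov: Dube 19–2.
Dube vs Pham: Dube, 14–7.
Dube vs Larsen: Larsen, 12–9.
Dube vs Quinn: Dube wins 11–10.
Osei vs Ivanov: Osei, 19–2.
Osei vs Pham: Pham wins 15–6.
Osei–Larsen: Larsen 18–3.
Osei vs Quinn: Quinn wins 15–6.
Ivanov vs Pham: 3 to 18, Pham.
Ivanov vs Larsen: Larsen, 18–3.
Ivanov vs Quinn: Ivanov is ranked higher on 2+1 = 3 ballots, Quinn on 18. Quinn wins 18–3.
Pham vs Larsen: 2+2+1 = 5 for Pham, 16 for Larsen — Larsen by 16–5.
Pham–Quinn: Quinn 15–6.
Larsen vs Quinn: Quinn wins 11–10.
Each nominee drops at least one matchup (Dube loses to Larsen; Osei loses to Dube; Ivanov loses to Dube; Pham loses to Dube; Larsen loses to Quinn; Quinn loses to Dube); the cycle Dube beats Quinn beats Larsen beats Dube rules out a Condorcet winner.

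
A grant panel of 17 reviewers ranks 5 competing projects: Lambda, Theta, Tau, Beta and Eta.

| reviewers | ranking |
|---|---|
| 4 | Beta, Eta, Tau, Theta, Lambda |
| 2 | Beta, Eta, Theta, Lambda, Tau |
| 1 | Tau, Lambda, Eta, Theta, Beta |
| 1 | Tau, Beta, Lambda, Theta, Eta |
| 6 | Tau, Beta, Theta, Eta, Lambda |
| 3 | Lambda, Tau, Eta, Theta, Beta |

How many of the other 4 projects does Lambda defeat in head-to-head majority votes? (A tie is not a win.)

Lambda against each rival (17 reviewers):
Lambda vs Theta: Theta wins 12–5.
Lambda vs Tau: 5 to 12, Tau.
Lambda vs Beta: Beta, 13–4.
Lambda vs Eta: 5 to 12, Eta.
Lambda beats no one; loses to Theta, Tau, Beta, Eta — 0 pairwise wins.

0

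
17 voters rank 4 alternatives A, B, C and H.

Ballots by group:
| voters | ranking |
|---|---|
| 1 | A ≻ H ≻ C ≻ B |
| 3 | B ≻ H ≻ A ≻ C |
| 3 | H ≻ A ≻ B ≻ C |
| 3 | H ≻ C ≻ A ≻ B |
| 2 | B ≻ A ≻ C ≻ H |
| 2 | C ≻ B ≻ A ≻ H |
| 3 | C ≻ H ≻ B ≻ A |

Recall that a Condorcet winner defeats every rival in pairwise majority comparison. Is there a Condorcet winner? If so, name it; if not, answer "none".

H

Check each pair by majority over 17 ballots:
A vs B: B wins 10–7.
A vs C: 9 to 8, A.
A vs H: 1+2+2 = 5 for A, 12 for H — H by 12–5.
B vs C: B preferred on 3+3+2 = 8 ballots; C wins 9–8.
B vs H: B preferred on 3+2+2 = 7 ballots; H wins 10–7.
C vs H: H wins 10–7.
H beats each of A, B, C — H is the Condorcet winner.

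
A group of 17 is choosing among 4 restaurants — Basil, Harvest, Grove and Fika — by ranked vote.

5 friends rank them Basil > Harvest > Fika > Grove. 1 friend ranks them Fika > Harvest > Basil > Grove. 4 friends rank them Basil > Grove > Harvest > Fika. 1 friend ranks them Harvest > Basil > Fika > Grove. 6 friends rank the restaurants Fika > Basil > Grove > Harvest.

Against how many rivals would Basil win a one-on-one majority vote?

Basil against each rival (17 friends):
Basil vs Harvest: Basil wins 15–2.
Basil vs Grove: Basil preferred on 5+1+4+1+6 = 17 ballots; Basil wins 17–0.
Basil vs Fika: 10 to 7, Basil.
Basil beats Harvest, Grove, Fika — 3 pairwise wins.

3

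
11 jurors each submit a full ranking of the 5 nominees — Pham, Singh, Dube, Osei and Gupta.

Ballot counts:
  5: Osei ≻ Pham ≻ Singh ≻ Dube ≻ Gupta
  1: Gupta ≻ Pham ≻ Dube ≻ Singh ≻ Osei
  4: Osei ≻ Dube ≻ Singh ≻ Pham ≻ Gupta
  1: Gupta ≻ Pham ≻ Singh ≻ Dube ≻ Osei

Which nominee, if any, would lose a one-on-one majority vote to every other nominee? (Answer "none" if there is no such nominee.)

Pairwise majorities:
Pham–Singh: Pham 7–4.
Pham vs Dube: Pham is ranked higher on 5+1+1 = 7 ballots, Dube on 4. Pham wins 7–4.
Pham vs Osei: Osei wins 9–2.
Pham vs Gupta: Pham preferred on 5+4 = 9 ballots; Pham wins 9–2.
Singh vs Dube: 5+1 = 6 for Singh, 5 for Dube — Singh by 6–5.
Singh vs Osei: 2 to 9, Osei.
Singh–Gupta: Singh 9–2.
Dube vs Osei: Osei, 9–2.
Dube vs Gupta: Dube preferred on 5+4 = 9 ballots; Dube wins 9–2.
Osei vs Gupta: 9 to 2, Osei.
Gupta is beaten in every head-to-head and is the Condorcet loser.

Gupta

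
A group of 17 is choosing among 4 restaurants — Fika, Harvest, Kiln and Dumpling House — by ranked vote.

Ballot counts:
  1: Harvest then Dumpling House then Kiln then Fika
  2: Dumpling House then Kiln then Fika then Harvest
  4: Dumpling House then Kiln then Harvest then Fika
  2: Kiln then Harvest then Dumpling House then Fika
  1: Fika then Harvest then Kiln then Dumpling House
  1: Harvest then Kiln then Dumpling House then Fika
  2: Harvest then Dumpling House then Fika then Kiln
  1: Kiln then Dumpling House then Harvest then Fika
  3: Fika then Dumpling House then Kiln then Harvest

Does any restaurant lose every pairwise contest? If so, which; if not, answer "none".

Pairwise majorities:
Fika vs Harvest: Harvest wins 11–6.
Fika vs Kiln: Kiln, 11–6.
Fika vs Dumpling House: Fika is ranked higher on 1+3 = 4 ballots, Dumpling House on 13. Dumpling House wins 13–4.
Harvest–Kiln: Kiln 12–5.
Harvest vs Dumpling House: 7 to 10, Dumpling House.
Kiln vs Dumpling House: 2+1+1+1 = 5 for Kiln, 12 for Dumpling House — Dumpling House by 12–5.
Only Fika has no wins; Fika is the Condorcet loser.

Fika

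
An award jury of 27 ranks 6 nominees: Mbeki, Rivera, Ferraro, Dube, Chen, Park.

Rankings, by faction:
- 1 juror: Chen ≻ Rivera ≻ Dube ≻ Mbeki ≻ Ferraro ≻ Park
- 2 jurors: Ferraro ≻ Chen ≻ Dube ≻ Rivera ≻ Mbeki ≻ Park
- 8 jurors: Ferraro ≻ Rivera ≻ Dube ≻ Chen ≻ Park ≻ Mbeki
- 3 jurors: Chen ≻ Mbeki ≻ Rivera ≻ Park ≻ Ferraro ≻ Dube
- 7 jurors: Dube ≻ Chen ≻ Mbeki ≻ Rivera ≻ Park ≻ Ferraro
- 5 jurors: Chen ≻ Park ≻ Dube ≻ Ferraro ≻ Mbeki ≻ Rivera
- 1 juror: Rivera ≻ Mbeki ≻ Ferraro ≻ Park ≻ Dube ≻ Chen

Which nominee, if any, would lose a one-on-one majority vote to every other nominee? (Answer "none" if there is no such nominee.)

none

Pairwise majorities:
Mbeki–Rivera: Mbeki 15–12.
Mbeki vs Ferraro: Ferraro wins 15–12.
Mbeki vs Dube: Mbeki preferred on 3+1 = 4 ballots; Dube wins 23–4.
Mbeki vs Chen: Chen, 26–1.
Mbeki vs Park: Mbeki, 14–13.
Rivera vs Ferraro: Ferraro, 15–12.
Rivera vs Dube: Dube wins 14–13.
Rivera vs Chen: 9 to 18, Chen.
Rivera vs Park: Rivera wins 22–5.
Ferraro vs Dube: 2+8+3+1 = 14 for Ferraro, 13 for Dube — Ferraro by 14–13.
Ferraro vs Chen: Chen, 16–11.
Ferraro vs Park: Park, 15–12.
Dube vs Chen: Dube preferred on 8+7+1 = 16 ballots; Dube wins 16–11.
Dube vs Park: 1+2+8+7 = 18 for Dube, 9 for Park — Dube by 18–9.
Chen vs Park: Chen wins 26–1.
Each nominee has at least one pairwise win (Mbeki beats Rivera; Rivera beats Park; Ferraro beats Mbeki; Dube beats Mbeki; Chen beats Mbeki; Park beats Ferraro) — no Condorcet loser.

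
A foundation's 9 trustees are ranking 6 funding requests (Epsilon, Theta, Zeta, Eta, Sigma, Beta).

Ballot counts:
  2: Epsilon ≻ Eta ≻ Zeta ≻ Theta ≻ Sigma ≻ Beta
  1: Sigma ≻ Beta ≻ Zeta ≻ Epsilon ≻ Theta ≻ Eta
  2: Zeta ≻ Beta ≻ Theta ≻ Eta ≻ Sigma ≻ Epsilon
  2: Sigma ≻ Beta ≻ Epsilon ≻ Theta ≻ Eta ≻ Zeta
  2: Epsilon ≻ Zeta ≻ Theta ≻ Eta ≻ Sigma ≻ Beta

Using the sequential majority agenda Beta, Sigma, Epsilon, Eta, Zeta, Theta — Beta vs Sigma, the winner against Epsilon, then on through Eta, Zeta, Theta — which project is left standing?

Zeta

Round 1: Beta vs Sigma — 2–7, Sigma advances.
Round 2: Sigma vs Epsilon — 5–4, Sigma advances.
Round 3: Sigma vs Eta — 3–6, Eta advances.
Round 4: Eta vs Zeta — 4–5, Zeta advances.
Round 5: Zeta vs Theta — 7–2, Zeta advances.
Zeta survives the agenda.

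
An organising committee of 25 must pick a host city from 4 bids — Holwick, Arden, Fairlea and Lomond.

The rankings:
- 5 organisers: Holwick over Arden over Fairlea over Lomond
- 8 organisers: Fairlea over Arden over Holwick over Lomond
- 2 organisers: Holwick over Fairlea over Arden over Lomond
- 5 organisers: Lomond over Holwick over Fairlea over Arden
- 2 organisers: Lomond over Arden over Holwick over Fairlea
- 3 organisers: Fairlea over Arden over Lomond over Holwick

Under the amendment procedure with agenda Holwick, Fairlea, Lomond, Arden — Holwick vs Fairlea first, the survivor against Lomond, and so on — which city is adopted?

Arden

Round 1: Holwick vs Fairlea — 14–11, Holwick advances.
Round 2: Holwick vs Lomond — 15–10, Holwick advances.
Round 3: Holwick vs Arden — 12–13, Arden advances.
The agenda winner is Arden.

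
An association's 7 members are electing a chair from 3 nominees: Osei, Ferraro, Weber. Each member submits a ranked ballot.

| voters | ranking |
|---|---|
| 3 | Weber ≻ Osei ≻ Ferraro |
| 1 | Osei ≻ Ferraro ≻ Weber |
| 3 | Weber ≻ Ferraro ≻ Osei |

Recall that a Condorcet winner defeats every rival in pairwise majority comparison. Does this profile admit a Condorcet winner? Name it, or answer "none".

Check each pair by majority over 7 ballots:
Osei–Ferraro: Osei 4–3.
Osei–Weber: Weber 6–1.
Ferraro–Weber: Weber 6–1.
Weber beats each of Osei, Ferraro — Weber is the Condorcet winner.

Weber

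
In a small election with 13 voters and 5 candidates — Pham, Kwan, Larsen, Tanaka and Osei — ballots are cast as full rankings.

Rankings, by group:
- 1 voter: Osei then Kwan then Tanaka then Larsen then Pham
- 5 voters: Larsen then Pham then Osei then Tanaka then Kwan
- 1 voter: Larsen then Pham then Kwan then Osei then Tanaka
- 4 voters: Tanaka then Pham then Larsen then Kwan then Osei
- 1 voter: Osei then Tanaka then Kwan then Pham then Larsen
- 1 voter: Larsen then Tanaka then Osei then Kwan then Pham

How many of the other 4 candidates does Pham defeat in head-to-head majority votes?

2

Pham against each rival (13 voters):
Pham vs Kwan: Pham, 10–3.
Pham vs Larsen: Larsen wins 8–5.
Pham vs Tanaka: Tanaka wins 7–6.
Pham vs Osei: Pham wins 10–3.
Pham beats Kwan, Osei; loses to Larsen, Tanaka — 2 pairwise wins.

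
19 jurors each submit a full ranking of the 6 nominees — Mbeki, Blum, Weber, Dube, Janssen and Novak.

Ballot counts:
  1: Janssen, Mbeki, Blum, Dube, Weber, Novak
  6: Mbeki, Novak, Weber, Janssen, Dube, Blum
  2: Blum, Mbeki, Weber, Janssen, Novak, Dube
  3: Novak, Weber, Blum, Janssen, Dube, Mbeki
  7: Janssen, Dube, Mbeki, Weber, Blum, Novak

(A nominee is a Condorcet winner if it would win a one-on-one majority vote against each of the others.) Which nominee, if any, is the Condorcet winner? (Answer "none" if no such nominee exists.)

Check each pair by majority over 19 ballots:
Mbeki vs Blum: Mbeki wins 14–5.
Mbeki vs Weber: 16 to 3, Mbeki.
Mbeki vs Dube: 1+6+2 = 9 for Mbeki, 10 for Dube — Dube by 10–9.
Mbeki vs Janssen: Janssen wins 11–8.
Mbeki vs Novak: Mbeki, 16–3.
Blum vs Weber: 3 to 16, Weber.
Blum vs Dube: Blum is ranked higher on 1+2+3 = 6 ballots, Dube on 13. Dube wins 13–6.
Blum vs Janssen: 5 to 14, Janssen.
Blum vs Novak: Blum wins 10–9.
Weber vs Dube: Weber preferred on 6+2+3 = 11 ballots; Weber wins 11–8.
Weber vs Janssen: Weber preferred on 6+2+3 = 11 ballots; Weber wins 11–8.
Weber–Novak: Weber 10–9.
Dube vs Janssen: Janssen wins 19–0.
Dube vs Novak: Novak wins 11–8.
Janssen vs Novak: Janssen, 10–9.
Each nominee drops at least one matchup (Mbeki loses to Dube; Blum loses to Mbeki; Weber loses to Mbeki; Dube loses to Weber; Janssen loses to Weber; Novak loses to Mbeki); the cycle Mbeki > Weber > Dube > Mbeki rules out a Condorcet winner.

none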